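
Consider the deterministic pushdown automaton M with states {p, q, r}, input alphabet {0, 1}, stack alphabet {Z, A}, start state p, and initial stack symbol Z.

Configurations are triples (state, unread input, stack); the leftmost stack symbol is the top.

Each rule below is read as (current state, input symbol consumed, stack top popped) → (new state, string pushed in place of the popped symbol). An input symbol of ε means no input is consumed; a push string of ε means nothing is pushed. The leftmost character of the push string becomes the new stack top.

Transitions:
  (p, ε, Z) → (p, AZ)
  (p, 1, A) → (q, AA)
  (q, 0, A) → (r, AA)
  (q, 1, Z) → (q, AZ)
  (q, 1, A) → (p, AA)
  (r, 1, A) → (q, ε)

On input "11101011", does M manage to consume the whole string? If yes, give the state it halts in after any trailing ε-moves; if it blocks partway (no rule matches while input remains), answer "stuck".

p

(p, 11101011, Z)
  ε-move, top Z: go to p, push AZ → (p, 11101011, AZ)
  read 1, top A: go to q, push AA → (q, 1101011, AAZ)
  read 1, top A: go to p, push AA → (p, 101011, AAAZ)
  read 1, top A: go to q, push AA → (q, 01011, AAAAZ)
  read 0, top A: go to r, push AA → (r, 1011, AAAAAZ)
  read 1, top A: go to q, push ε → (q, 011, AAAAZ)
  read 0, top A: go to r, push AA → (r, 11, AAAAAZ)
  read 1, top A: go to q, push ε → (q, 1, AAAAZ)
  read 1, top A: go to p, push AA → (p, ε, AAAAAZ)
All input consumed; M is in state p.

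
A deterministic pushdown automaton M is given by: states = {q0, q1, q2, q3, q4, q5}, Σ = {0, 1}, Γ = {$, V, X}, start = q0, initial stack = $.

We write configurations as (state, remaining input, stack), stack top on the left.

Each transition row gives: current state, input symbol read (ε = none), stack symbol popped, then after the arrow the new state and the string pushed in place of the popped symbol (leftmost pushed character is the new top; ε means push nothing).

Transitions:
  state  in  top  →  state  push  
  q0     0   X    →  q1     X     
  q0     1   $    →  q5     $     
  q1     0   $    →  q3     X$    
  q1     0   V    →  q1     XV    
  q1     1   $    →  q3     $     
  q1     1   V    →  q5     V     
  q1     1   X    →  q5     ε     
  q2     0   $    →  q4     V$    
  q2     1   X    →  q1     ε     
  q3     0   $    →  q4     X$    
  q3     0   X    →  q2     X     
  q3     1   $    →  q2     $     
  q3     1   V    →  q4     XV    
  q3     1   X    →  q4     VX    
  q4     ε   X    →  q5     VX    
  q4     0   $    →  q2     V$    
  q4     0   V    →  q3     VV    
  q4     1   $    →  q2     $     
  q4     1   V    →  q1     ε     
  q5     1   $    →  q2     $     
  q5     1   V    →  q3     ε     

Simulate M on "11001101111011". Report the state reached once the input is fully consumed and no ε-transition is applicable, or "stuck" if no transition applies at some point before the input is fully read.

(q0, 11001101111011, $)
  read 1, top $: go to q5, push $ → (q5, 1001101111011, $)
  read 1, top $: go to q2, push $ → (q2, 001101111011, $)
  read 0, top $: go to q4, push V$ → (q4, 01101111011, V$)
  read 0, top V: go to q3, push VV → (q3, 1101111011, VV$)
  read 1, top V: go to q4, push XV → (q4, 101111011, XVV$)
  ε-move, top X: go to q5, push VX → (q5, 101111011, VXVV$)
  read 1, top V: go to q3, push ε → (q3, 01111011, XVV$)
  read 0, top X: go to q2, push X → (q2, 1111011, XVV$)
  read 1, top X: go to q1, push ε → (q1, 111011, VV$)
  read 1, top V: go to q5, push V → (q5, 11011, VV$)
  read 1, top V: go to q3, push ε → (q3, 1011, V$)
  read 1, top V: go to q4, push XV → (q4, 011, XV$)
  ε-move, top X: go to q5, push VX → (q5, 011, VXV$)
No transition for (q5, 0, top V); M blocks with input 011 remaining.

stuck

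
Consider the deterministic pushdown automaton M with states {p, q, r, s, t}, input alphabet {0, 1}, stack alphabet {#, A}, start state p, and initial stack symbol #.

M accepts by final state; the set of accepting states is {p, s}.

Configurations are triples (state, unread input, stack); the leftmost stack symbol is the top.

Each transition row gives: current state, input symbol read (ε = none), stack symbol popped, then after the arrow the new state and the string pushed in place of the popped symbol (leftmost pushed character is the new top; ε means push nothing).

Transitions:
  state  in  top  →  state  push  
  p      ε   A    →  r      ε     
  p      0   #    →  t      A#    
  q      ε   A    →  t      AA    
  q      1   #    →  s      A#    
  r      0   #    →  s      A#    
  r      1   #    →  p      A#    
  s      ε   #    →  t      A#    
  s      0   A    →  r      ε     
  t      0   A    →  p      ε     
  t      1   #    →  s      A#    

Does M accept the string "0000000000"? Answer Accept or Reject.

(p, 0000000000, #)
  read 0, top #: go to t, push A# → (t, 000000000, A#)
  read 0, top A: go to p, push ε → (p, 00000000, #)
  read 0, top #: go to t, push A# → (t, 0000000, A#)
  read 0, top A: go to p, push ε → (p, 000000, #)
  read 0, top #: go to t, push A# → (t, 00000, A#)
  read 0, top A: go to p, push ε → (p, 0000, #)
  read 0, top #: go to t, push A# → (t, 000, A#)
  read 0, top A: go to p, push ε → (p, 00, #)
  read 0, top #: go to t, push A# → (t, 0, A#)
  read 0, top A: go to p, push ε → (p, ε, #)
All input consumed; state p ∈ F.

Accept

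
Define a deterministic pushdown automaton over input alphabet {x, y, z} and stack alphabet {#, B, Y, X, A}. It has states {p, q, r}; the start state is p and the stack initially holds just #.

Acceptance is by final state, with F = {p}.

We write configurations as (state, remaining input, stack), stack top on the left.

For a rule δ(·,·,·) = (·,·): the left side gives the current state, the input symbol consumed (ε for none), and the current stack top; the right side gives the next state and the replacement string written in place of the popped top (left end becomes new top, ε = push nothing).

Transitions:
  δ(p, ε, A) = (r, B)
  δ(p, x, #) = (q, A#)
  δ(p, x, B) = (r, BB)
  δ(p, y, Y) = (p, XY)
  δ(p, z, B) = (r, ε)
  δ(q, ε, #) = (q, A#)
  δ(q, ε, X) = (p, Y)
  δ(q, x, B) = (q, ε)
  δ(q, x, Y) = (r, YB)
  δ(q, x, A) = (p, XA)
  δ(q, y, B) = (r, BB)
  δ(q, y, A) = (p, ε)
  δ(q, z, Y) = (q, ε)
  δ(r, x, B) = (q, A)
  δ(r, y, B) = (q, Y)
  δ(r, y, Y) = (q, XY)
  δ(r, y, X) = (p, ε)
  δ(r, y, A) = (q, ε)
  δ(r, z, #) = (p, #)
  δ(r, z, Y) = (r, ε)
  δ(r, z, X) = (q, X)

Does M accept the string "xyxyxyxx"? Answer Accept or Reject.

(p, xyxyxyxx, #) ⊢ (q, yxyxyxx, A#) ⊢ (p, xyxyxx, #) ⊢ (q, yxyxx, A#) ⊢ (p, xyxx, #) ⊢ (q, yxx, A#) ⊢ (p, xx, #) ⊢ (q, x, A#) ⊢ (p, ε, XA#)
All input consumed; state p ∈ F.

Accept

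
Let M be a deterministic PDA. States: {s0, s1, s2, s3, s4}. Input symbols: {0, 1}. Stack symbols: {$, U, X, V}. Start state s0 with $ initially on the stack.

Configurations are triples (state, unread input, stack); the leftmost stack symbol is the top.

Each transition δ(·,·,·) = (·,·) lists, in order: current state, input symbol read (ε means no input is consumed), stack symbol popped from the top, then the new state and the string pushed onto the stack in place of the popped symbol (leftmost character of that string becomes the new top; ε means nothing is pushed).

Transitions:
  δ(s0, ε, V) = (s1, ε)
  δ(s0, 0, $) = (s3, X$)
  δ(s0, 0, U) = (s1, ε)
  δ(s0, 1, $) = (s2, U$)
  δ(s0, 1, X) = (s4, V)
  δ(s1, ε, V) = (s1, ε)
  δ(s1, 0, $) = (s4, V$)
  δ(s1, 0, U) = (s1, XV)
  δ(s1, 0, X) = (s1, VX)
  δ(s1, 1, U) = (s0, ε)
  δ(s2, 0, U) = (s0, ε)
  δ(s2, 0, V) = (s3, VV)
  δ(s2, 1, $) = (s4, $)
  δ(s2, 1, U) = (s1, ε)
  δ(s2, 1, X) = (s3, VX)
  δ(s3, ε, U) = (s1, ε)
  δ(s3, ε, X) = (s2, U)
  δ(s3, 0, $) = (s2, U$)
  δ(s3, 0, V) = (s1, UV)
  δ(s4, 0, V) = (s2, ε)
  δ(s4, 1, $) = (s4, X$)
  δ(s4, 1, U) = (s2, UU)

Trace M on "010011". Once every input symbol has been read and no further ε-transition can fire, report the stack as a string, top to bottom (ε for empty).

(s0, 010011, $) ⊢ (s3, 10011, X$) ⊢ (s2, 10011, U$) ⊢ (s1, 0011, $) ⊢ (s4, 011, V$) ⊢ (s2, 11, $) ⊢ (s4, 1, $) ⊢ (s4, ε, X$)
All input consumed in state s4 with stack X$.

X$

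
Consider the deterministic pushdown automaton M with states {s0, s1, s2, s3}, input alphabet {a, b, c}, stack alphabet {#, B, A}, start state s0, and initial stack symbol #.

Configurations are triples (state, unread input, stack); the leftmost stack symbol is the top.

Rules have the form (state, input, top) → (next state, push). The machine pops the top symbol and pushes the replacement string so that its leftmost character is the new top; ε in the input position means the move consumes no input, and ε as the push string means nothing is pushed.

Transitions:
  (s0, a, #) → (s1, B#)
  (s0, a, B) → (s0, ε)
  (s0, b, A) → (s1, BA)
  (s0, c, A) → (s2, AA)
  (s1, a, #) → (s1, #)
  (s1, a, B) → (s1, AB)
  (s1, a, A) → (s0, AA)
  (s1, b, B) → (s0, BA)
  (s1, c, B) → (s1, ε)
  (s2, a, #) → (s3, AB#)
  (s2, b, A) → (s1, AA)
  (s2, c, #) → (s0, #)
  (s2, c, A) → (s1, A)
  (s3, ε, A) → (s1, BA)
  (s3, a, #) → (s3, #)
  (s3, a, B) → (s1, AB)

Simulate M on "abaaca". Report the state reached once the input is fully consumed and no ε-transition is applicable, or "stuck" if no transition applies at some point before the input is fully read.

(s0, abaaca, #) ⊢ (s1, baaca, B#) ⊢ (s0, aaca, BA#) ⊢ (s0, aca, A#)
No transition for (s0, a, top A); M blocks with input aca remaining.

stuck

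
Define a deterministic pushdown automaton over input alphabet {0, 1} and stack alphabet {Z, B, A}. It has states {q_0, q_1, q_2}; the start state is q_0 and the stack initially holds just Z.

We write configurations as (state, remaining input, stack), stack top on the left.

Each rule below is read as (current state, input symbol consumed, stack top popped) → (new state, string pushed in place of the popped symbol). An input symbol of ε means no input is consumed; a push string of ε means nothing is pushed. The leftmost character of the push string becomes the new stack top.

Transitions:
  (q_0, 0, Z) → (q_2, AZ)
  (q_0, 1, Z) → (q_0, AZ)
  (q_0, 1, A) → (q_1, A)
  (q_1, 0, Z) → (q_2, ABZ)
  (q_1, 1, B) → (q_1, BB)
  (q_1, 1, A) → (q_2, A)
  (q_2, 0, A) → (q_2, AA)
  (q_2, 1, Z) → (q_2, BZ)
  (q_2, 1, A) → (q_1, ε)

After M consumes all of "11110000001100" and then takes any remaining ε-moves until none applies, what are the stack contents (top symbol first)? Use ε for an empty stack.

(q_0, 11110000001100, Z)
  read 1, top Z: go to q_0, push AZ → (q_0, 1110000001100, AZ)
  read 1, top A: go to q_1, push A → (q_1, 110000001100, AZ)
  read 1, top A: go to q_2, push A → (q_2, 10000001100, AZ)
  read 1, top A: go to q_1, push ε → (q_1, 0000001100, Z)
  read 0, top Z: go to q_2, push ABZ → (q_2, 000001100, ABZ)
  read 0, top A: go to q_2, push AA → (q_2, 00001100, AABZ)
  read 0, top A: go to q_2, push AA → (q_2, 0001100, AAABZ)
  read 0, top A: go to q_2, push AA → (q_2, 001100, AAAABZ)
  read 0, top A: go to q_2, push AA → (q_2, 01100, AAAAABZ)
  read 0, top A: go to q_2, push AA → (q_2, 1100, AAAAAABZ)
  read 1, top A: go to q_1, push ε → (q_1, 100, AAAAABZ)
  read 1, top A: go to q_2, push A → (q_2, 00, AAAAABZ)
  read 0, top A: go to q_2, push AA → (q_2, 0, AAAAAABZ)
  read 0, top A: go to q_2, push AA → (q_2, ε, AAAAAAABZ)
All input consumed in state q_2 with stack AAAAAAABZ.

AAAAAAABZ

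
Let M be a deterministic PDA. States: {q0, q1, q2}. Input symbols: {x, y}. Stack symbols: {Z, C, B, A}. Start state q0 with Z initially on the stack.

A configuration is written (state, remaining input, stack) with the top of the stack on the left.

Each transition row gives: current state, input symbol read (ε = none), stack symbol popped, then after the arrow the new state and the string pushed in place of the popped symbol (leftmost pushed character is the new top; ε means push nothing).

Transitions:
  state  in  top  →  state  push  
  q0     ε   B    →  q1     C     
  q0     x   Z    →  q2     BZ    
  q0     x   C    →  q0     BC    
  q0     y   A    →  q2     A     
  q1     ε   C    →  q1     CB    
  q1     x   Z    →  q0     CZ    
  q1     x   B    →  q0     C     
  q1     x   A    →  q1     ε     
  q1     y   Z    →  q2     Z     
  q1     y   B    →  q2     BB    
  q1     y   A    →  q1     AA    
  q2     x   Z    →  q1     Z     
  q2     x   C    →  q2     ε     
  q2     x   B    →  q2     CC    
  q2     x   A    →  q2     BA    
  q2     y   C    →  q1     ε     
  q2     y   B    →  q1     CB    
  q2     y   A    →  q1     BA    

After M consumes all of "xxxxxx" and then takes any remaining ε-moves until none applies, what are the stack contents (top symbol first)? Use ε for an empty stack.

CZ

(q0, xxxxxx, Z)
  read x, top Z: go to q2, push BZ → (q2, xxxxx, BZ)
  read x, top B: go to q2, push CC → (q2, xxxx, CCZ)
  read x, top C: go to q2, push ε → (q2, xxx, CZ)
  read x, top C: go to q2, push ε → (q2, xx, Z)
  read x, top Z: go to q1, push Z → (q1, x, Z)
  read x, top Z: go to q0, push CZ → (q0, ε, CZ)
All input consumed in state q0 with stack CZ.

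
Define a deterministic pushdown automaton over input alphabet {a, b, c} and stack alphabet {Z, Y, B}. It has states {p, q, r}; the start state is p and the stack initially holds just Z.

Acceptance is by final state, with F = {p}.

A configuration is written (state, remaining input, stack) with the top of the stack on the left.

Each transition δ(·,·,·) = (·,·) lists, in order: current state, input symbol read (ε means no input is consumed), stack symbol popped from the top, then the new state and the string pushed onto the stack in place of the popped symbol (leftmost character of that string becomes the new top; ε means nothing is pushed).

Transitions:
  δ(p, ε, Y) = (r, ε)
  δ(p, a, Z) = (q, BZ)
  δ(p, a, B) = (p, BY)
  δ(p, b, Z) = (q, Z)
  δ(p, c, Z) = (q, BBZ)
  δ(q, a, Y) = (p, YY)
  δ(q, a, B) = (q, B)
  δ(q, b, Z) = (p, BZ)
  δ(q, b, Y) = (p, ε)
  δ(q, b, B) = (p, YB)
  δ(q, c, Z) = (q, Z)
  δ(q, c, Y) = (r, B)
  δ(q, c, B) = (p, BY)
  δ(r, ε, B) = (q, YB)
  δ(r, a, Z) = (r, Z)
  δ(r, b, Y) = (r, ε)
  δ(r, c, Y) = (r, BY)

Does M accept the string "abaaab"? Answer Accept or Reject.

Reject

(p, abaaab, Z) ⊢ (q, baaab, BZ) ⊢ (p, aaab, YBZ) ⊢ (r, aaab, BZ) ⊢ (q, aaab, YBZ) ⊢ (p, aab, YYBZ) ⊢ (r, aab, YBZ)
No transition applies at (r, aab, YBZ); input not fully consumed.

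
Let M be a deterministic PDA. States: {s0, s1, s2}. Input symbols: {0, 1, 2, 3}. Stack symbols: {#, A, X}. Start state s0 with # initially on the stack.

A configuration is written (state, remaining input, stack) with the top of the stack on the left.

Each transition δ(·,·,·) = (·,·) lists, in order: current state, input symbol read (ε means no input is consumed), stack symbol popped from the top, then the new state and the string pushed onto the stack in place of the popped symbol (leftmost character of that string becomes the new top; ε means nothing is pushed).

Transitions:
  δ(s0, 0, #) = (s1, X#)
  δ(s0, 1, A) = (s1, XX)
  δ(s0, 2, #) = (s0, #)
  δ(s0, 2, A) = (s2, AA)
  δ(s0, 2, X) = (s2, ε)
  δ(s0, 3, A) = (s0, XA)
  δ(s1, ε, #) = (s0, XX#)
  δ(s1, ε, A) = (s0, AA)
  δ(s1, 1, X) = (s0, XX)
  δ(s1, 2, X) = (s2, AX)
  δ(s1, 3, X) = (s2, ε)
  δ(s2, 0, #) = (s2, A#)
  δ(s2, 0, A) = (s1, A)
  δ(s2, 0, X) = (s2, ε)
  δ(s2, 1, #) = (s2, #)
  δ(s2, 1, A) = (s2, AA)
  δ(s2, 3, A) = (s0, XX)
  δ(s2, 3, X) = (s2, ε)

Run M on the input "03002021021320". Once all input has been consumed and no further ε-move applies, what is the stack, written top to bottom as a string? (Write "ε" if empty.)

AAAAAAAA#

(s0, 03002021021320, #)
  read 0, top #: go to s1, push X# → (s1, 3002021021320, X#)
  read 3, top X: go to s2, push ε → (s2, 002021021320, #)
  read 0, top #: go to s2, push A# → (s2, 02021021320, A#)
  read 0, top A: go to s1, push A → (s1, 2021021320, A#)
  ε-move, top A: go to s0, push AA → (s0, 2021021320, AA#)
  read 2, top A: go to s2, push AA → (s2, 021021320, AAA#)
  read 0, top A: go to s1, push A → (s1, 21021320, AAA#)
  ε-move, top A: go to s0, push AA → (s0, 21021320, AAAA#)
  read 2, top A: go to s2, push AA → (s2, 1021320, AAAAA#)
  read 1, top A: go to s2, push AA → (s2, 021320, AAAAAA#)
  read 0, top A: go to s1, push A → (s1, 21320, AAAAAA#)
  ε-move, top A: go to s0, push AA → (s0, 21320, AAAAAAA#)
  read 2, top A: go to s2, push AA → (s2, 1320, AAAAAAAA#)
  read 1, top A: go to s2, push AA → (s2, 320, AAAAAAAAA#)
  read 3, top A: go to s0, push XX → (s0, 20, XXAAAAAAAA#)
  read 2, top X: go to s2, push ε → (s2, 0, XAAAAAAAA#)
  read 0, top X: go to s2, push ε → (s2, ε, AAAAAAAA#)
All input consumed in state s2 with stack AAAAAAAA#.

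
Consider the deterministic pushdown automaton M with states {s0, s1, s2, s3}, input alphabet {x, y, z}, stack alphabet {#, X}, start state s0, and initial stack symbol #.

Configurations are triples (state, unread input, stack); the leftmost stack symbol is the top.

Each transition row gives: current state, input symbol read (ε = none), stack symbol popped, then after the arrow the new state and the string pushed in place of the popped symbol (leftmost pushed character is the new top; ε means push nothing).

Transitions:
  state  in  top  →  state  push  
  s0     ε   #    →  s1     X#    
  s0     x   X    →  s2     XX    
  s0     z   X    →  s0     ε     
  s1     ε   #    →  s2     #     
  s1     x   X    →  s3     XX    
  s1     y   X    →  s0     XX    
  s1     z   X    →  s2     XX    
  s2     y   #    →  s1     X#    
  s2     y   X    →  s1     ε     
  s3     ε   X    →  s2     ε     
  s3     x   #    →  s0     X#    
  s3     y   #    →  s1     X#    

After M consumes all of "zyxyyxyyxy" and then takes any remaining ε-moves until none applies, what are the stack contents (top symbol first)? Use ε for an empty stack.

#

(s0, zyxyyxyyxy, #)
  ε-move, top #: go to s1, push X# → (s1, zyxyyxyyxy, X#)
  read z, top X: go to s2, push XX → (s2, yxyyxyyxy, XX#)
  read y, top X: go to s1, push ε → (s1, xyyxyyxy, X#)
  read x, top X: go to s3, push XX → (s3, yyxyyxy, XX#)
  ε-move, top X: go to s2, push ε → (s2, yyxyyxy, X#)
  read y, top X: go to s1, push ε → (s1, yxyyxy, #)
  ε-move, top #: go to s2, push # → (s2, yxyyxy, #)
  read y, top #: go to s1, push X# → (s1, xyyxy, X#)
  read x, top X: go to s3, push XX → (s3, yyxy, XX#)
  ε-move, top X: go to s2, push ε → (s2, yyxy, X#)
  read y, top X: go to s1, push ε → (s1, yxy, #)
  ε-move, top #: go to s2, push # → (s2, yxy, #)
  read y, top #: go to s1, push X# → (s1, xy, X#)
  read x, top X: go to s3, push XX → (s3, y, XX#)
  ε-move, top X: go to s2, push ε → (s2, y, X#)
  read y, top X: go to s1, push ε → (s1, ε, #)
  ε-move, top #: go to s2, push # → (s2, ε, #)
All input consumed in state s2 with stack #.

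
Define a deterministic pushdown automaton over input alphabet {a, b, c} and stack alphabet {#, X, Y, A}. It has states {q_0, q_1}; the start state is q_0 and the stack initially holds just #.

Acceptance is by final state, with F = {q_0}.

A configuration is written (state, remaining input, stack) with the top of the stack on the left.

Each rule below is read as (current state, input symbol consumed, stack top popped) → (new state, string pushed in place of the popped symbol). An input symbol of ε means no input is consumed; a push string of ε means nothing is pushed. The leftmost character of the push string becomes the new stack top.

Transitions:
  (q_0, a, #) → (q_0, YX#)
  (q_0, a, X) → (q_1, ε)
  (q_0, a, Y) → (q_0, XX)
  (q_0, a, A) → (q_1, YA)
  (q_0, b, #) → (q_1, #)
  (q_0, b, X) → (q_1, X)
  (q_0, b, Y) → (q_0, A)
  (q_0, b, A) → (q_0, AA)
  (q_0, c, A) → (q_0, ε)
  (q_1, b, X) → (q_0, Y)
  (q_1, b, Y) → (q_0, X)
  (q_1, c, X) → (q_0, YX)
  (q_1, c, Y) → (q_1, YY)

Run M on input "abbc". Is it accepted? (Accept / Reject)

(q_0, abbc, #) ⊢ (q_0, bbc, YX#) ⊢ (q_0, bc, AX#) ⊢ (q_0, c, AAX#) ⊢ (q_0, ε, AX#)
All input consumed; state q_0 ∈ F.

Accept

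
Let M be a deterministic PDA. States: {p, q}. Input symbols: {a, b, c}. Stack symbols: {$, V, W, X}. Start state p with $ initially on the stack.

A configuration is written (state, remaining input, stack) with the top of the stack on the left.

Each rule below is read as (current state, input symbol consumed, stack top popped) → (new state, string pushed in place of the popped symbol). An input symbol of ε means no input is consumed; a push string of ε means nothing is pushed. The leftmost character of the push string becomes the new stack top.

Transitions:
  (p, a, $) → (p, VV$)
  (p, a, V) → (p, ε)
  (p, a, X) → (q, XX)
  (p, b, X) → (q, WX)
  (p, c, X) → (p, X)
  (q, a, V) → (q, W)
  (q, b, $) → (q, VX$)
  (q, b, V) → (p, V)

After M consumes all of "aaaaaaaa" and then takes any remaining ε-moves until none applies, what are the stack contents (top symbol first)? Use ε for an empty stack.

V$

(p, aaaaaaaa, $)
  read a, top $: go to p, push VV$ → (p, aaaaaaa, VV$)
  read a, top V: go to p, push ε → (p, aaaaaa, V$)
  read a, top V: go to p, push ε → (p, aaaaa, $)
  read a, top $: go to p, push VV$ → (p, aaaa, VV$)
  read a, top V: go to p, push ε → (p, aaa, V$)
  read a, top V: go to p, push ε → (p, aa, $)
  read a, top $: go to p, push VV$ → (p, a, VV$)
  read a, top V: go to p, push ε → (p, ε, V$)
All input consumed in state p with stack V$.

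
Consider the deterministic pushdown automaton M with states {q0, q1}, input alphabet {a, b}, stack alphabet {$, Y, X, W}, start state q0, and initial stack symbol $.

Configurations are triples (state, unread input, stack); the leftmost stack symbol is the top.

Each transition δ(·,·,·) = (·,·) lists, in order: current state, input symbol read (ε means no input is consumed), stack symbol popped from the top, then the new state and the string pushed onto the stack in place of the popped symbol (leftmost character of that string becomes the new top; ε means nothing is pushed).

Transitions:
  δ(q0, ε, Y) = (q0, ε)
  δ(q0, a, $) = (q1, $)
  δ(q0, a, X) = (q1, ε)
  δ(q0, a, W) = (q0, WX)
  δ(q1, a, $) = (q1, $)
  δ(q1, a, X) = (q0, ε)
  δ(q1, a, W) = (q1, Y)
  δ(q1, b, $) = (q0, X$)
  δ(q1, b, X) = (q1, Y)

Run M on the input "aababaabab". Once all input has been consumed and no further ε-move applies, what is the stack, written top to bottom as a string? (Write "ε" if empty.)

(q0, aababaabab, $) ⊢ (q1, ababaabab, $) ⊢ (q1, babaabab, $) ⊢ (q0, abaabab, X$) ⊢ (q1, baabab, $) ⊢ (q0, aabab, X$) ⊢ (q1, abab, $) ⊢ (q1, bab, $) ⊢ (q0, ab, X$) ⊢ (q1, b, $) ⊢ (q0, ε, X$)
All input consumed in state q0 with stack X$.

X$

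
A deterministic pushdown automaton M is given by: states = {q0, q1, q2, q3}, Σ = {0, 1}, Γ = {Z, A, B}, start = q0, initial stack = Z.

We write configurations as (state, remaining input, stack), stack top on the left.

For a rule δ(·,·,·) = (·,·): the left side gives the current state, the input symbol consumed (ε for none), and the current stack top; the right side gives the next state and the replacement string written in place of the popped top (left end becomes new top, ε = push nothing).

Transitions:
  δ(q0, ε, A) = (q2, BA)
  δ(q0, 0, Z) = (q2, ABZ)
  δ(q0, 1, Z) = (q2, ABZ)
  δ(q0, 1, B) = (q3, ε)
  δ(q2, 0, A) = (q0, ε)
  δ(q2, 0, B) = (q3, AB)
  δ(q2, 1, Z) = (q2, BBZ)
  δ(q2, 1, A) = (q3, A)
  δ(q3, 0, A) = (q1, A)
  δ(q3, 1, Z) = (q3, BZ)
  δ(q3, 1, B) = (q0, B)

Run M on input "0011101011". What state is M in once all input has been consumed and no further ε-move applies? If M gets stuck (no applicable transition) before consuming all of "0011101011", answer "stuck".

stuck

(q0, 0011101011, Z)
  read 0, top Z: go to q2, push ABZ → (q2, 011101011, ABZ)
  read 0, top A: go to q0, push ε → (q0, 11101011, BZ)
  read 1, top B: go to q3, push ε → (q3, 1101011, Z)
  read 1, top Z: go to q3, push BZ → (q3, 101011, BZ)
  read 1, top B: go to q0, push B → (q0, 01011, BZ)
No transition for (q0, 0, top B); M blocks with input 01011 remaining.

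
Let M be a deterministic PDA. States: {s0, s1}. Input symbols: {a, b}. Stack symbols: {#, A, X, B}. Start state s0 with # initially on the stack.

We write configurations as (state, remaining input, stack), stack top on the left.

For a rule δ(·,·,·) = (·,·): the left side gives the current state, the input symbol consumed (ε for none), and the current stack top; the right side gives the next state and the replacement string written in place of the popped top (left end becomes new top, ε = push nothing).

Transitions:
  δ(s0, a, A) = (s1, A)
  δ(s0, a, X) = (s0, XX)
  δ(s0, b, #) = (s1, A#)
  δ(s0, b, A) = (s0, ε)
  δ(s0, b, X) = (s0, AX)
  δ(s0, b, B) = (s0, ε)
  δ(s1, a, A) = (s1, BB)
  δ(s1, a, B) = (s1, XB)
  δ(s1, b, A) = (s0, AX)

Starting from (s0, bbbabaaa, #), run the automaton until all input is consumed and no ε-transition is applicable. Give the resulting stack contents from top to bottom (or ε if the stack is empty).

XBBXX#

(s0, bbbabaaa, #)
  read b, top #: go to s1, push A# → (s1, bbabaaa, A#)
  read b, top A: go to s0, push AX → (s0, babaaa, AX#)
  read b, top A: go to s0, push ε → (s0, abaaa, X#)
  read a, top X: go to s0, push XX → (s0, baaa, XX#)
  read b, top X: go to s0, push AX → (s0, aaa, AXX#)
  read a, top A: go to s1, push A → (s1, aa, AXX#)
  read a, top A: go to s1, push BB → (s1, a, BBXX#)
  read a, top B: go to s1, push XB → (s1, ε, XBBXX#)
All input consumed in state s1 with stack XBBXX#.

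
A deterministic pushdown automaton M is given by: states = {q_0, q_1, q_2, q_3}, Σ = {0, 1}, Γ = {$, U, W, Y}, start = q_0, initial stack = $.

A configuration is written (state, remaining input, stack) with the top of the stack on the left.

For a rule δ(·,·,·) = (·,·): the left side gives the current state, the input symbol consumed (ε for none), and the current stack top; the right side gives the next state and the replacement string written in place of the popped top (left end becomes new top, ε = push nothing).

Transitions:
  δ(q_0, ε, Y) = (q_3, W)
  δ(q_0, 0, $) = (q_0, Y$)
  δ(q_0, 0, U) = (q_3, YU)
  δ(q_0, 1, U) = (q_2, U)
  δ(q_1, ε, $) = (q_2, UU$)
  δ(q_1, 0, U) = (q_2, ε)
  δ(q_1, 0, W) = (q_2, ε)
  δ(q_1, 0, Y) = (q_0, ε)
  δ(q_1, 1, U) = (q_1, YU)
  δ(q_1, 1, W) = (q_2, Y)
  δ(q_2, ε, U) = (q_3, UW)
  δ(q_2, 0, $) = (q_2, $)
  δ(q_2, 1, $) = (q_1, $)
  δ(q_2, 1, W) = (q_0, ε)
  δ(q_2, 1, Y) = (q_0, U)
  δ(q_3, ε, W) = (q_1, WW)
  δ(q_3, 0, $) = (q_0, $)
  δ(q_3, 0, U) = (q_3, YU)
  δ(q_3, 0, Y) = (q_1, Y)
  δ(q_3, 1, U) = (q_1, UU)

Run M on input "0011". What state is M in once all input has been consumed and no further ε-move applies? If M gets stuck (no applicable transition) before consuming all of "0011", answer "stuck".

(q_0, 0011, $)
  read 0, top $: go to q_0, push Y$ → (q_0, 011, Y$)
  ε-move, top Y: go to q_3, push W → (q_3, 011, W$)
  ε-move, top W: go to q_1, push WW → (q_1, 011, WW$)
  read 0, top W: go to q_2, push ε → (q_2, 11, W$)
  read 1, top W: go to q_0, push ε → (q_0, 1, $)
No transition for (q_0, 1, top $); M blocks with input 1 remaining.

stuck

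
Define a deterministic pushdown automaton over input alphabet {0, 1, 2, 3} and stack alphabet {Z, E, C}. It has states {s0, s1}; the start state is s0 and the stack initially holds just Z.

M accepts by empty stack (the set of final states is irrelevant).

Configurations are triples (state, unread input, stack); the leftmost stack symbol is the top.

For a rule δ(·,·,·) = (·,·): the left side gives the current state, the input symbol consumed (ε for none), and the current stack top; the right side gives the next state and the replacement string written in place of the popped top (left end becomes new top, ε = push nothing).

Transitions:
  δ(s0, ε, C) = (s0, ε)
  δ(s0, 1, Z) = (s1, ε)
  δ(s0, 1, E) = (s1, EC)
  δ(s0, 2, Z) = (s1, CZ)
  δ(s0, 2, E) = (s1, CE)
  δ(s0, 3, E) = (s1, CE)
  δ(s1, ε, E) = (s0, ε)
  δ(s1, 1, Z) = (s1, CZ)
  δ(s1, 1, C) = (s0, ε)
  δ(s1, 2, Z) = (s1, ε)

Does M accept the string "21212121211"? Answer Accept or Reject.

(s0, 21212121211, Z)
  read 2, top Z: go to s1, push CZ → (s1, 1212121211, CZ)
  read 1, top C: go to s0, push ε → (s0, 212121211, Z)
  read 2, top Z: go to s1, push CZ → (s1, 12121211, CZ)
  read 1, top C: go to s0, push ε → (s0, 2121211, Z)
  read 2, top Z: go to s1, push CZ → (s1, 121211, CZ)
  read 1, top C: go to s0, push ε → (s0, 21211, Z)
  read 2, top Z: go to s1, push CZ → (s1, 1211, CZ)
  read 1, top C: go to s0, push ε → (s0, 211, Z)
  read 2, top Z: go to s1, push CZ → (s1, 11, CZ)
  read 1, top C: go to s0, push ε → (s0, 1, Z)
  read 1, top Z: go to s1, push ε → (s1, ε, ε)
All input consumed and the stack is empty.

Accept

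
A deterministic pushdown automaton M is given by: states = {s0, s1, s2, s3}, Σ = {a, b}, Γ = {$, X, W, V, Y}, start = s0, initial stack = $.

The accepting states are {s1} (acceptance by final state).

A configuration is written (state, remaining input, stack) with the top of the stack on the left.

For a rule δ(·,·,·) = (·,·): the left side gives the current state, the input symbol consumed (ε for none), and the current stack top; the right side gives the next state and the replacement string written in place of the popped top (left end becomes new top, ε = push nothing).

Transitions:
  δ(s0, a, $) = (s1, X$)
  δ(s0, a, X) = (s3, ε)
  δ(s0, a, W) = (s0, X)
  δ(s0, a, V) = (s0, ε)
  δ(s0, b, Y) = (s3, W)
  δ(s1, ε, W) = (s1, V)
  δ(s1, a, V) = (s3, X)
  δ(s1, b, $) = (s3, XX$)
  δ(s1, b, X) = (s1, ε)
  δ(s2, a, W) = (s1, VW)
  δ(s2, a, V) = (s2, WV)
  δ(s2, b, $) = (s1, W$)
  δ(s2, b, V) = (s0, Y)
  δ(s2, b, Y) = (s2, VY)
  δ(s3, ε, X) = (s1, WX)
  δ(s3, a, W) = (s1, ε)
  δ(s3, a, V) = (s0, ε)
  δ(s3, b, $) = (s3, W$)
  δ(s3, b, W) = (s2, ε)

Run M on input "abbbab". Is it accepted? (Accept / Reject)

(s0, abbbab, $) ⊢ (s1, bbbab, X$) ⊢ (s1, bbab, $) ⊢ (s3, bab, XX$) ⊢ (s1, bab, WXX$) ⊢ (s1, bab, VXX$)
No transition applies at (s1, bab, VXX$); input not fully consumed.

Reject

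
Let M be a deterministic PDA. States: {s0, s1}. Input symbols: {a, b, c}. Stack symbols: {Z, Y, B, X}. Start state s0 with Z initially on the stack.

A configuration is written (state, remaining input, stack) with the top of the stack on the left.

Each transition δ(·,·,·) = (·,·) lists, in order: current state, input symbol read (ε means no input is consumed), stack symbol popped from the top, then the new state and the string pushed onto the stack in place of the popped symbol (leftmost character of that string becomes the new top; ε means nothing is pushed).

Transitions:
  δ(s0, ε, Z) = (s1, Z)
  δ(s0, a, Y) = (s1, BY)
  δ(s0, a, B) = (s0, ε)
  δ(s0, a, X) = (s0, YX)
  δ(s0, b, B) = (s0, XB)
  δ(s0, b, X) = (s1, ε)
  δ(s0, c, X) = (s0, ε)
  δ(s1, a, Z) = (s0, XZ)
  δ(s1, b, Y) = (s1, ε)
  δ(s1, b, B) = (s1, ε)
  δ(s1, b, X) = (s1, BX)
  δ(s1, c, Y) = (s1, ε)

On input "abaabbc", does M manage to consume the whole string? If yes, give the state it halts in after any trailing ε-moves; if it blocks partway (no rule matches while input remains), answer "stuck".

(s0, abaabbc, Z)
  ε-move, top Z: go to s1, push Z → (s1, abaabbc, Z)
  read a, top Z: go to s0, push XZ → (s0, baabbc, XZ)
  read b, top X: go to s1, push ε → (s1, aabbc, Z)
  read a, top Z: go to s0, push XZ → (s0, abbc, XZ)
  read a, top X: go to s0, push YX → (s0, bbc, YXZ)
No transition for (s0, b, top Y); M blocks with input bbc remaining.

stuck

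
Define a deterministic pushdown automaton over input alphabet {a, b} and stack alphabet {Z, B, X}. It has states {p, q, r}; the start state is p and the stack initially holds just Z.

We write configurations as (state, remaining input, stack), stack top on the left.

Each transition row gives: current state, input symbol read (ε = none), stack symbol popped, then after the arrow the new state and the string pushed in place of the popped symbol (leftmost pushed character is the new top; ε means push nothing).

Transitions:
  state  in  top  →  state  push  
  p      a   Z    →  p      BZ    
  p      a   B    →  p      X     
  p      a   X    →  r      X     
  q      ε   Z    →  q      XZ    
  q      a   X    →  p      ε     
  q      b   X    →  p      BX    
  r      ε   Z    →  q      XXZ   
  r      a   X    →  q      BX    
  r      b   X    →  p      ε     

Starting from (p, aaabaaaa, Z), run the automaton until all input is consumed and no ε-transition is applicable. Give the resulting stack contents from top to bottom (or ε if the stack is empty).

(p, aaabaaaa, Z)
  read a, top Z: go to p, push BZ → (p, aabaaaa, BZ)
  read a, top B: go to p, push X → (p, abaaaa, XZ)
  read a, top X: go to r, push X → (r, baaaa, XZ)
  read b, top X: go to p, push ε → (p, aaaa, Z)
  read a, top Z: go to p, push BZ → (p, aaa, BZ)
  read a, top B: go to p, push X → (p, aa, XZ)
  read a, top X: go to r, push X → (r, a, XZ)
  read a, top X: go to q, push BX → (q, ε, BXZ)
All input consumed in state q with stack BXZ.

BXZ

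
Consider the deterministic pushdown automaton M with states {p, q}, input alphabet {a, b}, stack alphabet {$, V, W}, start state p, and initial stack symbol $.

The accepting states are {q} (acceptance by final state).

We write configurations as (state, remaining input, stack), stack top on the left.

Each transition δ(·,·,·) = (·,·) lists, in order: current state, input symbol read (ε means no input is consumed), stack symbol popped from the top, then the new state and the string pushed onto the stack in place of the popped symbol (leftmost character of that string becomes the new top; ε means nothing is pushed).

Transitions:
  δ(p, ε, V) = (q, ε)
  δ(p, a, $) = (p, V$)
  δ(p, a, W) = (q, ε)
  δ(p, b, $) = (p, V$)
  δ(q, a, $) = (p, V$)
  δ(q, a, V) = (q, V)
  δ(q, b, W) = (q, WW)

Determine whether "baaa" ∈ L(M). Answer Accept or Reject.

(p, baaa, $)
  read b, top $: go to p, push V$ → (p, aaa, V$)
  ε-move, top V: go to q, push ε → (q, aaa, $)
  read a, top $: go to p, push V$ → (p, aa, V$)
  ε-move, top V: go to q, push ε → (q, aa, $)
  read a, top $: go to p, push V$ → (p, a, V$)
  ε-move, top V: go to q, push ε → (q, a, $)
  read a, top $: go to p, push V$ → (p, ε, V$)
  ε-move, top V: go to q, push ε → (q, ε, $)
All input consumed; state q ∈ F.

Accept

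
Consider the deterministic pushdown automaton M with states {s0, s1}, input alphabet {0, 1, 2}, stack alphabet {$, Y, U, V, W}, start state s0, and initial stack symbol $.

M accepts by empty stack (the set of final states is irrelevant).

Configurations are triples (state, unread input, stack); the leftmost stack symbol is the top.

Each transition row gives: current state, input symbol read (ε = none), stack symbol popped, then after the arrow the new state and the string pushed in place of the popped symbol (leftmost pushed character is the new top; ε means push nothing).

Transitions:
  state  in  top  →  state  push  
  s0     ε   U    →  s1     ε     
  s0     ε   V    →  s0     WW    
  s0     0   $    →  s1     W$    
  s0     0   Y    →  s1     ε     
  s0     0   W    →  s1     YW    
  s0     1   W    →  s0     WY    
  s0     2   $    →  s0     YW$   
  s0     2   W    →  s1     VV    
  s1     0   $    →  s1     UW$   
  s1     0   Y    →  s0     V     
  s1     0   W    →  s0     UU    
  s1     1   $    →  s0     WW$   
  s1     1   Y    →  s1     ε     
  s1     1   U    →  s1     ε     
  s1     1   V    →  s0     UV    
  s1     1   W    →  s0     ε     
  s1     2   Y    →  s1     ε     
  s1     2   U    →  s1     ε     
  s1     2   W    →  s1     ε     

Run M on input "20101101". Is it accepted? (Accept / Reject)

(s0, 20101101, $)
  read 2, top $: go to s0, push YW$ → (s0, 0101101, YW$)
  read 0, top Y: go to s1, push ε → (s1, 101101, W$)
  read 1, top W: go to s0, push ε → (s0, 01101, $)
  read 0, top $: go to s1, push W$ → (s1, 1101, W$)
  read 1, top W: go to s0, push ε → (s0, 101, $)
No transition applies at (s0, 101, $); input not fully consumed.

Reject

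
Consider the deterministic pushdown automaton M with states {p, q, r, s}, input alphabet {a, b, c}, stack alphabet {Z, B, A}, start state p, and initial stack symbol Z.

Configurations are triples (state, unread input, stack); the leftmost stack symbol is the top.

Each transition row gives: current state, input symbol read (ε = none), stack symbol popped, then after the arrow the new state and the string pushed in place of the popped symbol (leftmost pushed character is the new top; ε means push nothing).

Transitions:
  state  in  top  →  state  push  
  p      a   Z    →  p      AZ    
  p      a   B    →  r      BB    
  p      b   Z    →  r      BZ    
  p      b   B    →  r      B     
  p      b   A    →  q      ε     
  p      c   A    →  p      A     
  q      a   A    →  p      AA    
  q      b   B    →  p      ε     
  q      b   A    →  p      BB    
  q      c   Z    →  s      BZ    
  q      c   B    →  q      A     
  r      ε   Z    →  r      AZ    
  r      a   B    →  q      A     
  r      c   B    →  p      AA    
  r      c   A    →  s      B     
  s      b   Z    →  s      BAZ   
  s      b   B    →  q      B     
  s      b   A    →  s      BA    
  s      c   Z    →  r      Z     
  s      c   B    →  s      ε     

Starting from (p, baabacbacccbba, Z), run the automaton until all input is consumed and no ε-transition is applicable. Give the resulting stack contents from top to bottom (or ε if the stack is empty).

BBBZ

(p, baabacbacccbba, Z)
  read b, top Z: go to r, push BZ → (r, aabacbacccbba, BZ)
  read a, top B: go to q, push A → (q, abacbacccbba, AZ)
  read a, top A: go to p, push AA → (p, bacbacccbba, AAZ)
  read b, top A: go to q, push ε → (q, acbacccbba, AZ)
  read a, top A: go to p, push AA → (p, cbacccbba, AAZ)
  read c, top A: go to p, push A → (p, bacccbba, AAZ)
  read b, top A: go to q, push ε → (q, acccbba, AZ)
  read a, top A: go to p, push AA → (p, cccbba, AAZ)
  read c, top A: go to p, push A → (p, ccbba, AAZ)
  read c, top A: go to p, push A → (p, cbba, AAZ)
  read c, top A: go to p, push A → (p, bba, AAZ)
  read b, top A: go to q, push ε → (q, ba, AZ)
  read b, top A: go to p, push BB → (p, a, BBZ)
  read a, top B: go to r, push BB → (r, ε, BBBZ)
All input consumed in state r with stack BBBZ.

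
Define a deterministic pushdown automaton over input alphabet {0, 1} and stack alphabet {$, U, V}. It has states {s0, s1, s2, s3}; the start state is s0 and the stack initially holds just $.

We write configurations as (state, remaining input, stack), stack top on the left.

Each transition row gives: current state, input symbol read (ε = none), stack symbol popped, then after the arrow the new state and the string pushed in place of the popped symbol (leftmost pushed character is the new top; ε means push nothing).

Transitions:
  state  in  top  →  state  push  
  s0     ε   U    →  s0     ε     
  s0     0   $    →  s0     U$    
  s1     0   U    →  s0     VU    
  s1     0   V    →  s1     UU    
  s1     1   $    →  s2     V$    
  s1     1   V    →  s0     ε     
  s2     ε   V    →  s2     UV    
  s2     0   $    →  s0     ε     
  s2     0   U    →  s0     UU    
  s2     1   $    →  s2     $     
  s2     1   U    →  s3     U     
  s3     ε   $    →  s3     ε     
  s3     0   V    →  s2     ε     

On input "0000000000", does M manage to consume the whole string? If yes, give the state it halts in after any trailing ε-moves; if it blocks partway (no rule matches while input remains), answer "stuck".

s0

(s0, 0000000000, $) ⊢ (s0, 000000000, U$) ⊢ (s0, 000000000, $) ⊢ (s0, 00000000, U$) ⊢ (s0, 00000000, $) ⊢ (s0, 0000000, U$) ⊢ (s0, 0000000, $) ⊢ (s0, 000000, U$) ⊢ (s0, 000000, $) ⊢ (s0, 00000, U$) ⊢ (s0, 00000, $) ⊢ (s0, 0000, U$) ⊢ (s0, 0000, $) ⊢ (s0, 000, U$) ⊢ (s0, 000, $) ⊢ (s0, 00, U$) ⊢ (s0, 00, $) ⊢ (s0, 0, U$) ⊢ (s0, 0, $) ⊢ (s0, ε, U$) ⊢ (s0, ε, $)
All input consumed; M is in state s0.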